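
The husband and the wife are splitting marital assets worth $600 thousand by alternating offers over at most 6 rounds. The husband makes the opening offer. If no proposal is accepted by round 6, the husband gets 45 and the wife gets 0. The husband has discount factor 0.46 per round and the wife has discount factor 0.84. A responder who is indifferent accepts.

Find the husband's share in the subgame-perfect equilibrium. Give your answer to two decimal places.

Solve by backward induction from round 6.
Round 6 (the wife proposes): the husband gets 45 if talks fail, so the wife offers 45 and keeps 555.
Round 5 (the husband proposes): the wife can get 555 next round, worth 0.84 × 555 = 466.2 now. The husband offers 466.2 and keeps 600 − 466.2 = 133.8.
Round 4 (the wife proposes): the husband can get 133.8 next round, worth 0.46 × 133.8 = 61.548 now, so the wife offers 61.548, keeping 538.452.
Round 3 (the husband proposes): the wife can get 538.452 next round, worth 0.84 × 538.452 = 452.29968 now. The husband offers 452.29968 and keeps 600 − 452.29968 = 147.70032.
Round 2 (the wife proposes): the husband can get 147.70032 next round, worth 0.46 × 147.70032 = 67.9421472 now; the wife offers that and keeps 532.0578528.
Round 1 (the husband proposes): the wife can get 532.0578528 next round, worth 0.84 × 532.0578528 = 446.928596352 now; the husband offers that and keeps 153.071403648.

153.07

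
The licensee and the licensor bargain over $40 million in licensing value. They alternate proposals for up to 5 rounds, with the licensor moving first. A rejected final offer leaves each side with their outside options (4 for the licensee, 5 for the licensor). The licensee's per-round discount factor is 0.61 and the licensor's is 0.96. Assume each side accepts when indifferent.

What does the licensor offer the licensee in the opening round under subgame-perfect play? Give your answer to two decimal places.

2.92

Round 5 (the licensor proposes): the licensee gets 4 if talks fail, so the licensor offers 4 and keeps 36.
Round 4 (the licensee proposes): the licensor can get 36 next round, worth 0.96 × 36 = 34.56 now; the licensee offers that and keeps 5.44.
Round 3 (the licensor proposes): the licensee can get 5.44 next round, worth 0.61 × 5.44 = 3.3184 now, so the licensor offers 3.3184, keeping 36.6816.
Round 2 (the licensee proposes): the licensor can get 36.6816 next round, worth 0.96 × 36.6816 = 35.214336 now. The licensee offers 35.214336 and keeps 40 − 35.214336 = 4.785664.
Round 1 (the licensor proposes): the licensee can get 4.785664 next round, worth 0.61 × 4.785664 = 2.91925504 now, so the licensor offers 2.91925504, keeping 37.08074496.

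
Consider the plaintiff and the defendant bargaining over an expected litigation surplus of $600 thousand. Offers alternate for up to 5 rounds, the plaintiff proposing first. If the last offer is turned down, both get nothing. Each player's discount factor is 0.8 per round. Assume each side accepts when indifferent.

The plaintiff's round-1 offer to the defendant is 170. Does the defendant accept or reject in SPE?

Accept

Work out the defendant's continuation value if the offer is rejected.
Round 5 (the plaintiff proposes): rejection yields 0 for the defendant; the plaintiff offers 0 and keeps 600.
Round 4 (the defendant proposes): the plaintiff can get 600 next round, worth 0.8 × 600 = 480 now, so the defendant offers 480, keeping 120.
Round 3 (the plaintiff proposes): the defendant can get 120 next round, worth 0.8 × 120 = 96 now. The plaintiff offers 96 and keeps 600 − 96 = 504.
Round 2 (the defendant proposes): the plaintiff can get 504 next round, worth 0.8 × 504 = 403.2 now; the defendant offers that and keeps 196.8.
So by rejecting in round 1, the defendant gets 196.8 next round, worth 0.8 × 196.8 = 157.44 now.
Offer 170 ≥ 157.44, so the defendant accepts.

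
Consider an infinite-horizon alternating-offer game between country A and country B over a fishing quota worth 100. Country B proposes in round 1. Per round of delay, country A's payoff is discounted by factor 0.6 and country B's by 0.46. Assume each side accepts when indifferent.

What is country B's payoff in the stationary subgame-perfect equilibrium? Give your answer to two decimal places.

55.25

In a stationary SPE each proposer offers the other exactly their discounted continuation value.
If country B keeps x when proposing and country A keeps y when proposing, then x = 100 − 0.6y and y = 100 − 0.46x.
Solving: x = 100(1 − 0.6) / (1 − 0.46·0.6) = 40 / 0.724 ≈ 55.2486.
Country A gets 100 − 55.2486 ≈ 44.7514.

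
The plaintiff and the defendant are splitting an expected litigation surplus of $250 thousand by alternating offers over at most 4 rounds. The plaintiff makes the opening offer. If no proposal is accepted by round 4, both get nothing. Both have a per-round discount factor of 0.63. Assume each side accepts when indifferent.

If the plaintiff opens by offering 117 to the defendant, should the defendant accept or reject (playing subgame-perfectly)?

Reject

Round 4 (the defendant proposes): rejection yields 0 for the plaintiff; the defendant offers 0 and keeps 250.
Round 3 (the plaintiff proposes): the defendant can get 250 next round, worth 0.63 × 250 = 157.5 now. The plaintiff offers 157.5 and keeps 250 − 157.5 = 92.5.
Round 2 (the defendant proposes): the plaintiff can get 92.5 next round, worth 0.63 × 92.5 = 58.275 now. The defendant offers 58.275 and keeps 250 − 58.275 = 191.725.
So by rejecting in round 1, the defendant gets 191.725 next round, worth 0.63 × 191.725 = 120.78675 now.
Offer 117 < 120.78675, so the defendant rejects.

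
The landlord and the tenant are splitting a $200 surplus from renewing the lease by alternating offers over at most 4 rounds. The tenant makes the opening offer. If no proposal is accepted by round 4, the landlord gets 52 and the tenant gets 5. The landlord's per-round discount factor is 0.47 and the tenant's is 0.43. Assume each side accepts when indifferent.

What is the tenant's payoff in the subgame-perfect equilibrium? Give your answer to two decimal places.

127.90

Round 4 (the landlord proposes): the tenant gets 5 if talks fail, so the landlord offers 5 and keeps 195.
Round 3 (the tenant proposes): the landlord can get 195 next round, worth 0.47 × 195 = 91.65 now, so the tenant offers 91.65, keeping 108.35.
Round 2 (the landlord proposes): the tenant can get 108.35 next round, worth 0.43 × 108.35 = 46.5905 now, so the landlord offers 46.5905, keeping 153.4095.
Round 1 (the tenant proposes): the landlord can get 153.4095 next round, worth 0.47 × 153.4095 = 72.102465 now, so the tenant offers 72.102465, keeping 127.897535.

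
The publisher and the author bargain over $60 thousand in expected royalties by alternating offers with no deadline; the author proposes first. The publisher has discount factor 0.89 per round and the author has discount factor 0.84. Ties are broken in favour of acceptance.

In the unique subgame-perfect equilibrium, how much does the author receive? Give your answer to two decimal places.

26.15

In a stationary SPE each proposer offers the other exactly their discounted continuation value.
If the author keeps x when proposing and the publisher keeps y when proposing, then x = 60 − 0.89y and y = 60 − 0.84x.
Solving: x = 60(1 − 0.89) / (1 − 0.84·0.89) = 6.6 / 0.2524 ≈ 26.1490.
The publisher gets 60 − 26.1490 ≈ 33.8510.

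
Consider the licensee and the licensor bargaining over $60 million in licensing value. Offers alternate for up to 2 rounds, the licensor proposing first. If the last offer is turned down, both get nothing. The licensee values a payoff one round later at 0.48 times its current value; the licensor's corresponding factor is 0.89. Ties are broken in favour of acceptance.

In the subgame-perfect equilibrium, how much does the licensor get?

Round 2 (the licensee proposes): rejection yields 0 for the licensor; the licensee offers 0 and keeps 60.
Round 1 (the licensor proposes): the licensee can get 60 next round, worth 0.48 × 60 = 28.8 now, so the licensor offers 28.8, keeping 31.2.

31.2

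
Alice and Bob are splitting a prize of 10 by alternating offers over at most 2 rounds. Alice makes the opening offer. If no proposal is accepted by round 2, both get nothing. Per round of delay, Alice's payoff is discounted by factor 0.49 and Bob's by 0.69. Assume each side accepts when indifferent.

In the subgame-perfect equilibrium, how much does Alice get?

Round 2 (Bob proposes): rejection yields 0 for Alice; Bob offers 0 and keeps 10.
Round 1 (Alice proposes): Bob can get 10 next round, worth 0.69 × 10 = 6.9 now. Alice offers 6.9 and keeps 10 − 6.9 = 3.1.

3.1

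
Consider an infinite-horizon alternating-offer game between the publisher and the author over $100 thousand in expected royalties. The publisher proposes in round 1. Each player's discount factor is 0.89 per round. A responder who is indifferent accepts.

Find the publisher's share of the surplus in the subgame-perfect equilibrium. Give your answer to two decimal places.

52.91

When the publisher proposes, the author accepts any offer worth at least 0.89 times what the author would get by proposing next round; and vice versa.
This gives x = 100 − 0.89y and y = 100 − 0.89x, where x and y are each side's share when it proposes.
Hence (1 − 0.89·0.89)x = 100(1 − 0.89), i.e. 0.2079·x = 11.
x ≈ 52.9101; the author's share is 100 − x ≈ 47.0899.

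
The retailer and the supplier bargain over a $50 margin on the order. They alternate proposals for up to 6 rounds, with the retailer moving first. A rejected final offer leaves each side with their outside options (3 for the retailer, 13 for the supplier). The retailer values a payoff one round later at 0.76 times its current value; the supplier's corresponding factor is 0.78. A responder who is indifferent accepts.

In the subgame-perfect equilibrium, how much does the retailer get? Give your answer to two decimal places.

Round 6 (the supplier proposes): the retailer gets 3 if talks fail, so the supplier offers 3 and keeps 47.
Round 5 (the retailer proposes): the supplier can get 47 next round, worth 0.78 × 47 = 36.66 now; the retailer offers that and keeps 13.34.
Round 4 (the supplier proposes): the retailer can get 13.34 next round, worth 0.76 × 13.34 = 10.1384 now. The supplier offers 10.1384 and keeps 50 − 10.1384 = 39.8616.
Round 3 (the retailer proposes): the supplier can get 39.8616 next round, worth 0.78 × 39.8616 = 31.092048 now; the retailer offers that and keeps 18.907952.
Round 2 (the supplier proposes): the retailer can get 18.907952 next round, worth 0.76 × 18.907952 = 14.37004352 now; the supplier offers that and keeps 35.62995648.
Round 1 (the retailer proposes): the supplier can get 35.62995648 next round, worth 0.78 × 35.62995648 = 27.7913660544 now. The retailer offers 27.7913660544 and keeps 50 − 27.7913660544 = 22.2086339456.

22.21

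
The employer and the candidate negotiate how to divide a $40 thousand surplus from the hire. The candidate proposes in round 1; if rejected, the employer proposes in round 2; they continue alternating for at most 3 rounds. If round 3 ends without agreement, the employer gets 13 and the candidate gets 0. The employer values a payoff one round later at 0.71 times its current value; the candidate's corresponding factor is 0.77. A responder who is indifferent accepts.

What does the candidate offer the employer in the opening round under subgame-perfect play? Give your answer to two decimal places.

13.64

Solve by backward induction from round 3.
Round 3 (the candidate proposes): the employer gets 13 if talks fail, so the candidate offers 13 and keeps 27.
Round 2 (the employer proposes): the candidate can get 27 next round, worth 0.77 × 27 = 20.79 now, so the employer offers 20.79, keeping 19.21.
Round 1 (the candidate proposes): the employer can get 19.21 next round, worth 0.71 × 19.21 = 13.6391 now. The candidate offers 13.6391 and keeps 40 − 13.6391 = 26.3609.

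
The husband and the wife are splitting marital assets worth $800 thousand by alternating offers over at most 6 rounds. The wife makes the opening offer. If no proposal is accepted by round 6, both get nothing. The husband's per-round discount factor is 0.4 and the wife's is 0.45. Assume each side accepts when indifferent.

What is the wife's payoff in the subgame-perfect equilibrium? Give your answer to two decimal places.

581.95

By backward induction:
Round 6 (the husband proposes): the wife will accept anything ≥ 0, so the husband offers 0 and keeps 800.
Round 5 (the wife proposes): the husband can get 800 next round, worth 0.4 × 800 = 320 now. The wife offers 320 and keeps 800 − 320 = 480.
Round 4 (the husband proposes): the wife can get 480 next round, worth 0.45 × 480 = 216 now, so the husband offers 216, keeping 584.
Round 3 (the wife proposes): the husband can get 584 next round, worth 0.4 × 584 = 233.6 now. The wife offers 233.6 and keeps 800 − 233.6 = 566.4.
Round 2 (the husband proposes): the wife can get 566.4 next round, worth 0.45 × 566.4 = 254.88 now, so the husband offers 254.88, keeping 545.12.
Round 1 (the wife proposes): the husband can get 545.12 next round, worth 0.4 × 545.12 = 218.048 now. The wife offers 218.048 and keeps 800 − 218.048 = 581.952.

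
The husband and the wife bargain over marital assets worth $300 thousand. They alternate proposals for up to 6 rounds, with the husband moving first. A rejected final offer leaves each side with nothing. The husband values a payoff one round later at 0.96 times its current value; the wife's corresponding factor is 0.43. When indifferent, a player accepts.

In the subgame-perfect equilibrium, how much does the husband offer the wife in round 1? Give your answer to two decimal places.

29.27

Round 6 (the wife proposes): the husband will accept anything ≥ 0, so the wife offers 0 and keeps 300.
Round 5 (the husband proposes): the wife can get 300 next round, worth 0.43 × 300 = 129 now, so the husband offers 129, keeping 171.
Round 4 (the wife proposes): the husband can get 171 next round, worth 0.96 × 171 = 164.16 now; the wife offers that and keeps 135.84.
Round 3 (the husband proposes): the wife can get 135.84 next round, worth 0.43 × 135.84 = 58.4112 now. The husband offers 58.4112 and keeps 300 − 58.4112 = 241.5888.
Round 2 (the wife proposes): the husband can get 241.5888 next round, worth 0.96 × 241.5888 = 231.925248 now. The wife offers 231.925248 and keeps 300 − 231.925248 = 68.074752.
Round 1 (the husband proposes): the wife can get 68.074752 next round, worth 0.43 × 68.074752 = 29.27214336 now; the husband offers that and keeps 270.72785664.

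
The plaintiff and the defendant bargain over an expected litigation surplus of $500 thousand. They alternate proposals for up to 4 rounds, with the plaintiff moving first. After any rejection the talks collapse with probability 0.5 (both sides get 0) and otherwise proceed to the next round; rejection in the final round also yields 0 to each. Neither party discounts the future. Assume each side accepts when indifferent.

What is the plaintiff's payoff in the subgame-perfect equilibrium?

312.5

By backward induction:
Round 4 (the defendant proposes): the plaintiff will accept anything ≥ 0, so the defendant offers 0 and keeps 500.
Round 3 (the plaintiff proposes): rejecting gives the defendant an expected 0.5 × 500 = 250; the plaintiff offers that and keeps 250.
Round 2 (the defendant proposes): rejecting gives the plaintiff an expected 0.5 × 250 = 125. The defendant offers 125 and keeps 500 − 125 = 375.
Round 1 (the plaintiff proposes): rejecting gives the defendant an expected 0.5 × 375 = 187.5. The plaintiff offers 187.5 and keeps 500 − 187.5 = 312.5.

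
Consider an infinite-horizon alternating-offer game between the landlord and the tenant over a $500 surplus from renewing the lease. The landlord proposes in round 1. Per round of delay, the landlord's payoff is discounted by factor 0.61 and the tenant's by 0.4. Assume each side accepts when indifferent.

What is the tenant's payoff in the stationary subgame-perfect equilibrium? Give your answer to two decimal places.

103.17

Let x be the landlord's share when the landlord proposes and y be the tenant's share when the tenant proposes.
The tenant accepts iff offered ≥ 0.4·y, so x = 500 − 0.4y. Symmetrically y = 500 − 0.61x.
Substituting: x = 500 − 0.4(500 − 0.61x), giving x(1 − 0.61·0.4) = 500(1 − 0.4).
So x = 500 × 0.6 / 0.756 ≈ 396.8254, and the tenant receives 500 − x ≈ 103.1746.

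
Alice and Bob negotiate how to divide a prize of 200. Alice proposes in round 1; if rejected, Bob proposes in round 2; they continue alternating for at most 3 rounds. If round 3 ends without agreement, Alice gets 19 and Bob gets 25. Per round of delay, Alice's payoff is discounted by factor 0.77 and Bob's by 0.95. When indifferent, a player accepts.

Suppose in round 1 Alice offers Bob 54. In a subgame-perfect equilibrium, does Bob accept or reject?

Reject

Round 3 (Alice proposes): Bob gets 25 if talks fail, so Alice offers 25 and keeps 175.
Round 2 (Bob proposes): Alice can get 175 next round, worth 0.77 × 175 = 134.75 now. Bob offers 134.75 and keeps 200 − 134.75 = 65.25.
So by rejecting in round 1, Bob gets 65.25 next round, worth 0.95 × 65.25 = 61.9875 now.
Offer 54 < 61.9875, so Bob rejects.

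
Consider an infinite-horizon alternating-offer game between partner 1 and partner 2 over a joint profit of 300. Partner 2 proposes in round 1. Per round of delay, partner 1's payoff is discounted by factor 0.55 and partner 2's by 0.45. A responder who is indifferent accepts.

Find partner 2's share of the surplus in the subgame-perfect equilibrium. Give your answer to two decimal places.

179.40

Let x be partner 2's share when partner 2 proposes and y be partner 1's share when partner 1 proposes.
Partner 1 accepts iff offered ≥ 0.55·y, so x = 300 − 0.55y. Symmetrically y = 300 − 0.45x.
Substituting: x = 300 − 0.55(300 − 0.45x), giving x(1 − 0.45·0.55) = 300(1 − 0.55).
So x = 300 × 0.45 / 0.7525 ≈ 179.4020, and partner 1 receives 300 − x ≈ 120.5980.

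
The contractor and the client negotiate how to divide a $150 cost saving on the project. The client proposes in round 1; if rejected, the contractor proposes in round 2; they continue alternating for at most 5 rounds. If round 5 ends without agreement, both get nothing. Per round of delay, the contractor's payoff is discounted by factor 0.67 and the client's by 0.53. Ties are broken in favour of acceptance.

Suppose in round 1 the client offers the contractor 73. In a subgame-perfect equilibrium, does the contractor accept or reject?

Work out the contractor's continuation value if the offer is rejected.
Round 5 (the client proposes): rejection yields 0 for the contractor; the client offers 0 and keeps 150.
Round 4 (the contractor proposes): the client can get 150 next round, worth 0.53 × 150 = 79.5 now; the contractor offers that and keeps 70.5.
Round 3 (the client proposes): the contractor can get 70.5 next round, worth 0.67 × 70.5 = 47.235 now. The client offers 47.235 and keeps 150 − 47.235 = 102.765.
Round 2 (the contractor proposes): the client can get 102.765 next round, worth 0.53 × 102.765 = 54.46545 now, so the contractor offers 54.46545, keeping 95.53455.
So by rejecting in round 1, the contractor gets 95.53455 next round, worth 0.67 × 95.53455 = 64.0081485 now.
Offer 73 ≥ 64.0081485, so the contractor accepts.

Accept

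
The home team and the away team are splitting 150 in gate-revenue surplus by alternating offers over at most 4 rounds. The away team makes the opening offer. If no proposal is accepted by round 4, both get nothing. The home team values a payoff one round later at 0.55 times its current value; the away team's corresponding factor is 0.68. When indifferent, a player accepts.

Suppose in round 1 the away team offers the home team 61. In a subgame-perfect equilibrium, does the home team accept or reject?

Round 4 (the home team proposes): rejection yields 0 for the away team; the home team offers 0 and keeps 150.
Round 3 (the away team proposes): the home team can get 150 next round, worth 0.55 × 150 = 82.5 now, so the away team offers 82.5, keeping 67.5.
Round 2 (the home team proposes): the away team can get 67.5 next round, worth 0.68 × 67.5 = 45.9 now. The home team offers 45.9 and keeps 150 − 45.9 = 104.1.
So by rejecting in round 1, the home team gets 104.1 next round, worth 0.55 × 104.1 = 57.255 now.
Offer 61 ≥ 57.255, so the home team accepts.

Accept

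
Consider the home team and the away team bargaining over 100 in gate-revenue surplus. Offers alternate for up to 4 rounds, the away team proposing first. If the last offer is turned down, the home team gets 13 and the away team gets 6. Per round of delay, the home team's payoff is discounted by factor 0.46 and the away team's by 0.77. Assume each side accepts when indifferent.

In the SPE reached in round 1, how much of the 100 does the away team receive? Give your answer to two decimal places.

74.10

By backward induction:
Round 4 (the home team proposes): the away team gets 6 if talks fail, so the home team offers 6 and keeps 94.
Round 3 (the away team proposes): the home team can get 94 next round, worth 0.46 × 94 = 43.24 now, so the away team offers 43.24, keeping 56.76.
Round 2 (the home team proposes): the away team can get 56.76 next round, worth 0.77 × 56.76 = 43.7052 now, so the home team offers 43.7052, keeping 56.2948.
Round 1 (the away team proposes): the home team can get 56.2948 next round, worth 0.46 × 56.2948 = 25.895608 now; the away team offers that and keeps 74.104392.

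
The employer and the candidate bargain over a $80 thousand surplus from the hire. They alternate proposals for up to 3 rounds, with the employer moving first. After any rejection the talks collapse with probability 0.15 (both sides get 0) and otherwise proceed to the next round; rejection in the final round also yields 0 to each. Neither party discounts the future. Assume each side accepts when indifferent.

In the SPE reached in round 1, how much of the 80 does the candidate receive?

By backward induction:
Round 3 (the employer proposes): the candidate will accept anything ≥ 0, so the employer offers 0 and keeps 80.
Round 2 (the candidate proposes): rejecting gives the employer an expected 0.85 × 80 = 68, so the candidate offers 68, keeping 12.
Round 1 (the employer proposes): rejecting gives the candidate an expected 0.85 × 12 = 10.2; the employer offers that and keeps 69.8.

10.2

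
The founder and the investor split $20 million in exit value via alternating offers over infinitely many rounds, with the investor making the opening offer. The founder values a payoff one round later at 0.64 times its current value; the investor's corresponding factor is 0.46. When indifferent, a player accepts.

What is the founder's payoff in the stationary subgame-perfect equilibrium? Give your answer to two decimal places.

In a stationary SPE each proposer offers the other exactly their discounted continuation value.
If the investor keeps x when proposing and the founder keeps y when proposing, then x = 20 − 0.64y and y = 20 − 0.46x.
Solving: x = 20(1 − 0.64) / (1 − 0.46·0.64) = 7.2 / 0.7056 ≈ 10.2041.
The founder gets 20 − 10.2041 ≈ 9.7959.

9.80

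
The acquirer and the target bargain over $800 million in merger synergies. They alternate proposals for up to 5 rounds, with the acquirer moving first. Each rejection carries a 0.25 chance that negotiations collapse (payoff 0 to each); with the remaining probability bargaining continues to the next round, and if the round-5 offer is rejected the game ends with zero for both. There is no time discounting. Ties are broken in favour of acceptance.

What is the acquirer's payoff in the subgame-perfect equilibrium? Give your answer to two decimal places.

565.63

By backward induction:
Round 5 (the acquirer proposes): the target will accept anything ≥ 0, so the acquirer offers 0 and keeps 800.
Round 4 (the target proposes): rejecting gives the acquirer an expected 0.75 × 800 = 600. The target offers 600 and keeps 800 − 600 = 200.
Round 3 (the acquirer proposes): rejecting gives the target an expected 0.75 × 200 = 150; the acquirer offers that and keeps 650.
Round 2 (the target proposes): rejecting gives the acquirer an expected 0.75 × 650 = 487.5, so the target offers 487.5, keeping 312.5.
Round 1 (the acquirer proposes): rejecting gives the target an expected 0.75 × 312.5 = 234.375; the acquirer offers that and keeps 565.625.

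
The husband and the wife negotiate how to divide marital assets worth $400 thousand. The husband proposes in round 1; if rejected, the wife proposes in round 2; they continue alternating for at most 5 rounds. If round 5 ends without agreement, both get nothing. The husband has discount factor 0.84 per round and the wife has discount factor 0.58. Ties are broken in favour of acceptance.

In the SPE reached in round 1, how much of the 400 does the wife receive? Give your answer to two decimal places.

55.20

Round 5 (the husband proposes): the wife will accept anything ≥ 0, so the husband offers 0 and keeps 400.
Round 4 (the wife proposes): the husband can get 400 next round, worth 0.84 × 400 = 336 now; the wife offers that and keeps 64.
Round 3 (the husband proposes): the wife can get 64 next round, worth 0.58 × 64 = 37.12 now. The husband offers 37.12 and keeps 400 − 37.12 = 362.88.
Round 2 (the wife proposes): the husband can get 362.88 next round, worth 0.84 × 362.88 = 304.8192 now, so the wife offers 304.8192, keeping 95.1808.
Round 1 (the husband proposes): the wife can get 95.1808 next round, worth 0.58 × 95.1808 = 55.204864 now, so the husband offers 55.204864, keeping 344.795136.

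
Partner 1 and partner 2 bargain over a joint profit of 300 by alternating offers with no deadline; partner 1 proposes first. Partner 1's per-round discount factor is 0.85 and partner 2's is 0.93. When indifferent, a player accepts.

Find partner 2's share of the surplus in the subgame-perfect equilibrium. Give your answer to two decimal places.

199.76

Let x be partner 1's share when partner 1 proposes and y be partner 2's share when partner 2 proposes.
Partner 2 accepts iff offered ≥ 0.93·y, so x = 300 − 0.93y. Symmetrically y = 300 − 0.85x.
Substituting: x = 300 − 0.93(300 − 0.85x), giving x(1 − 0.85·0.93) = 300(1 − 0.93).
So x = 300 × 0.07 / 0.2095 ≈ 100.2387, and partner 2 receives 300 − x ≈ 199.7613.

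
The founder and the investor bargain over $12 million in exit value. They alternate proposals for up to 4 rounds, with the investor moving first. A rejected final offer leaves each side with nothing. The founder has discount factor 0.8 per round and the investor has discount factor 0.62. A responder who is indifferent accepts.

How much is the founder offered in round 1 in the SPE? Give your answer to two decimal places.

Work backward from the last round.
Round 4 (the founder proposes): the investor will accept anything ≥ 0, so the founder offers 0 and keeps 12.
Round 3 (the investor proposes): the founder can get 12 next round, worth 0.8 × 12 = 9.6 now. The investor offers 9.6 and keeps 12 − 9.6 = 2.4.
Round 2 (the founder proposes): the investor can get 2.4 next round, worth 0.62 × 2.4 = 1.488 now, so the founder offers 1.488, keeping 10.512.
Round 1 (the investor proposes): the founder can get 10.512 next round, worth 0.8 × 10.512 = 8.4096 now; the investor offers that and keeps 3.5904.

8.41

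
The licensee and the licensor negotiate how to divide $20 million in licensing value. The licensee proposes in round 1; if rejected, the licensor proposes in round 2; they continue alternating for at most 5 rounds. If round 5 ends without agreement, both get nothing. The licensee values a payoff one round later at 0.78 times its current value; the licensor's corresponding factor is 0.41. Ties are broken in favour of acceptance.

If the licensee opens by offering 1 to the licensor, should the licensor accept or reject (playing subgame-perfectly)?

Reject

Round 5 (the licensee proposes): the licensor will accept anything ≥ 0, so the licensee offers 0 and keeps 20.
Round 4 (the licensor proposes): the licensee can get 20 next round, worth 0.78 × 20 = 15.6 now. The licensor offers 15.6 and keeps 20 − 15.6 = 4.4.
Round 3 (the licensee proposes): the licensor can get 4.4 next round, worth 0.41 × 4.4 = 1.804 now; the licensee offers that and keeps 18.196.
Round 2 (the licensor proposes): the licensee can get 18.196 next round, worth 0.78 × 18.196 = 14.19288 now, so the licensor offers 14.19288, keeping 5.80712.
So by rejecting in round 1, the licensor gets 5.80712 next round, worth 0.41 × 5.80712 = 2.3809192 now.
Offer 1 < 2.3809192, so the licensor rejects.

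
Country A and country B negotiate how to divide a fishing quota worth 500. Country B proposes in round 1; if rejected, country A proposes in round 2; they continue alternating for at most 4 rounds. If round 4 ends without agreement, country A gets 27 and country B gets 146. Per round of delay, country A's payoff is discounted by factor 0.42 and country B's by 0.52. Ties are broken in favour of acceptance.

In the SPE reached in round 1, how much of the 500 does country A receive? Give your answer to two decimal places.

133.27

Round 4 (country A proposes): country B gets 146 if talks fail, so country A offers 146 and keeps 354.
Round 3 (country B proposes): country A can get 354 next round, worth 0.42 × 354 = 148.68 now, so country B offers 148.68, keeping 351.32.
Round 2 (country A proposes): country B can get 351.32 next round, worth 0.52 × 351.32 = 182.6864 now, so country A offers 182.6864, keeping 317.3136.
Round 1 (country B proposes): country A can get 317.3136 next round, worth 0.42 × 317.3136 = 133.271712 now. Country B offers 133.271712 and keeps 500 − 133.271712 = 366.728288.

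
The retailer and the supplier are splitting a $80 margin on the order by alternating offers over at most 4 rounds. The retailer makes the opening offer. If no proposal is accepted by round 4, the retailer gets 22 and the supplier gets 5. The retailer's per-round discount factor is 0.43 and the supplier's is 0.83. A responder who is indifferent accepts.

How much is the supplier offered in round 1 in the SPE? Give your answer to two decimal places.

Round 4 (the supplier proposes): the retailer gets 22 if talks fail, so the supplier offers 22 and keeps 58.
Round 3 (the retailer proposes): the supplier can get 58 next round, worth 0.83 × 58 = 48.14 now; the retailer offers that and keeps 31.86.
Round 2 (the supplier proposes): the retailer can get 31.86 next round, worth 0.43 × 31.86 = 13.6998 now; the supplier offers that and keeps 66.3002.
Round 1 (the retailer proposes): the supplier can get 66.3002 next round, worth 0.83 × 66.3002 = 55.029166 now. The retailer offers 55.029166 and keeps 80 − 55.029166 = 24.970834.

55.03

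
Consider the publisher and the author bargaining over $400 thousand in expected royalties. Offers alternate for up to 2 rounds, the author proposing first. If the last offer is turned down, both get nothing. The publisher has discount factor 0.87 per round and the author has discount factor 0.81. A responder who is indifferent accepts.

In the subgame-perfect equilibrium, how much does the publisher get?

348

Round 2 (the publisher proposes): the author will accept anything ≥ 0, so the publisher offers 0 and keeps 400.
Round 1 (the author proposes): the publisher can get 400 next round, worth 0.87 × 400 = 348 now; the author offers that and keeps 52.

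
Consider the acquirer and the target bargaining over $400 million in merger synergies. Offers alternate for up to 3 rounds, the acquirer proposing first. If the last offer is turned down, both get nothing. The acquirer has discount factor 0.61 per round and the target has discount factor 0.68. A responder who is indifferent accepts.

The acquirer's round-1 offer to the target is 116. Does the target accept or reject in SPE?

Round 3 (the acquirer proposes): rejection yields 0 for the target; the acquirer offers 0 and keeps 400.
Round 2 (the target proposes): the acquirer can get 400 next round, worth 0.61 × 400 = 244 now. The target offers 244 and keeps 400 − 244 = 156.
So by rejecting in round 1, the target gets 156 next round, worth 0.68 × 156 = 106.08 now.
Offer 116 ≥ 106.08, so the target accepts.

Accept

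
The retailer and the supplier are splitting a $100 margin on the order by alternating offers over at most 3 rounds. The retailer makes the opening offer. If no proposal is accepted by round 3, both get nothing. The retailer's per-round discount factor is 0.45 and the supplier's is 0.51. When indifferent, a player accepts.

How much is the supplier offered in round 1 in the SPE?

Round 3 (the retailer proposes): rejection yields 0 for the supplier; the retailer offers 0 and keeps 100.
Round 2 (the supplier proposes): the retailer can get 100 next round, worth 0.45 × 100 = 45 now, so the supplier offers 45, keeping 55.
Round 1 (the retailer proposes): the supplier can get 55 next round, worth 0.51 × 55 = 28.05 now. The retailer offers 28.05 and keeps 100 − 28.05 = 71.95.

28.05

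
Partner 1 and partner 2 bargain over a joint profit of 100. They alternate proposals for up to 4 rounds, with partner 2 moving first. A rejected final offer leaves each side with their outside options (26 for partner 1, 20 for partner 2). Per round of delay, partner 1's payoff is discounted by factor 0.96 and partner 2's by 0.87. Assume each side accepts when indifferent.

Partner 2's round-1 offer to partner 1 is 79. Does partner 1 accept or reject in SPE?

Round 4 (partner 1 proposes): partner 2 gets 20 if talks fail, so partner 1 offers 20 and keeps 80.
Round 3 (partner 2 proposes): partner 1 can get 80 next round, worth 0.96 × 80 = 76.8 now; partner 2 offers that and keeps 23.2.
Round 2 (partner 1 proposes): partner 2 can get 23.2 next round, worth 0.87 × 23.2 = 20.184 now, so partner 1 offers 20.184, keeping 79.816.
So by rejecting in round 1, partner 1 gets 79.816 next round, worth 0.96 × 79.816 = 76.62336 now.
Offer 79 ≥ 76.62336, so partner 1 accepts.

Accept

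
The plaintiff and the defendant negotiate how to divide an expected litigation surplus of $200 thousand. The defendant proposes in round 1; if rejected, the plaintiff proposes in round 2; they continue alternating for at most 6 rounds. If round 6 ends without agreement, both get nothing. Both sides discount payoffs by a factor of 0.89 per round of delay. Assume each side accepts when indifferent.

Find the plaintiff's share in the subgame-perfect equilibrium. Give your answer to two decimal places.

By backward induction:
Round 6 (the plaintiff proposes): rejection yields 0 for the defendant; the plaintiff offers 0 and keeps 200.
Round 5 (the defendant proposes): the plaintiff can get 200 next round, worth 0.89 × 200 = 178 now, so the defendant offers 178, keeping 22.
Round 4 (the plaintiff proposes): the defendant can get 22 next round, worth 0.89 × 22 = 19.58 now, so the plaintiff offers 19.58, keeping 180.42.
Round 3 (the defendant proposes): the plaintiff can get 180.42 next round, worth 0.89 × 180.42 = 160.5738 now, so the defendant offers 160.5738, keeping 39.4262.
Round 2 (the plaintiff proposes): the defendant can get 39.4262 next round, worth 0.89 × 39.4262 = 35.089318 now; the plaintiff offers that and keeps 164.910682.
Round 1 (the defendant proposes): the plaintiff can get 164.910682 next round, worth 0.89 × 164.910682 = 146.77050698 now, so the defendant offers 146.77050698, keeping 53.22949302.

146.77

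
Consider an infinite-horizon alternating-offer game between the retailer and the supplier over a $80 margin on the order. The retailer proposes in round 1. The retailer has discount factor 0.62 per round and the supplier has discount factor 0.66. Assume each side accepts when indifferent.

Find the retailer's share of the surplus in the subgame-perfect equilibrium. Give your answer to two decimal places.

Let x be the retailer's share when the retailer proposes and y be the supplier's share when the supplier proposes.
The supplier accepts iff offered ≥ 0.66·y, so x = 80 − 0.66y. Symmetrically y = 80 − 0.62x.
Substituting: x = 80 − 0.66(80 − 0.62x), giving x(1 − 0.62·0.66) = 80(1 − 0.66).
So x = 80 × 0.34 / 0.5908 ≈ 46.0393, and the supplier receives 80 − x ≈ 33.9607.

46.04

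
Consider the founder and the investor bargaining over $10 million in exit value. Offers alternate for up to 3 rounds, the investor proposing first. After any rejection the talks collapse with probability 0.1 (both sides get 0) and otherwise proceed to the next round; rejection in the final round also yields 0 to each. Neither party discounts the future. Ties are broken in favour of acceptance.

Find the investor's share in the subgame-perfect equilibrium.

Round 3 (the investor proposes): rejection yields 0 for the founder; the investor offers 0 and keeps 10.
Round 2 (the founder proposes): rejecting gives the investor an expected 0.9 × 10 = 9. The founder offers 9 and keeps 10 − 9 = 1.
Round 1 (the investor proposes): rejecting gives the founder an expected 0.9 × 1 = 0.9. The investor offers 0.9 and keeps 10 − 0.9 = 9.1.

9.1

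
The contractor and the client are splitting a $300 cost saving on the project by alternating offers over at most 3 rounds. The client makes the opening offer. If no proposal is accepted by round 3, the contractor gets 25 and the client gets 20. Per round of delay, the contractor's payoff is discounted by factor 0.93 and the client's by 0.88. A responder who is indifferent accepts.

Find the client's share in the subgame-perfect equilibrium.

Round 3 (the client proposes): the contractor gets 25 if talks fail, so the client offers 25 and keeps 275.
Round 2 (the contractor proposes): the client can get 275 next round, worth 0.88 × 275 = 242 now, so the contractor offers 242, keeping 58.
Round 1 (the client proposes): the contractor can get 58 next round, worth 0.93 × 58 = 53.94 now, so the client offers 53.94, keeping 246.06.

246.06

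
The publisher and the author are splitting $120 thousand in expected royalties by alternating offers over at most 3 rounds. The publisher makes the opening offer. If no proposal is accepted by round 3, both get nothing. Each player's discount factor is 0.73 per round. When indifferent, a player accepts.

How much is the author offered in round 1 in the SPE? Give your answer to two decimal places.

By backward induction:
Round 3 (the publisher proposes): the author will accept anything ≥ 0, so the publisher offers 0 and keeps 120.
Round 2 (the author proposes): the publisher can get 120 next round, worth 0.73 × 120 = 87.6 now, so the author offers 87.6, keeping 32.4.
Round 1 (the publisher proposes): the author can get 32.4 next round, worth 0.73 × 32.4 = 23.652 now, so the publisher offers 23.652, keeping 96.348.

23.65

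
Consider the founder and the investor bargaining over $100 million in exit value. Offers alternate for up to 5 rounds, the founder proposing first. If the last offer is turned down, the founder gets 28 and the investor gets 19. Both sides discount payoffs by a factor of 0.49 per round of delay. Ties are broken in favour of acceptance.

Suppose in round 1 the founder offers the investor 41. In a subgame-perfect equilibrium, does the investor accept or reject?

Round 5 (the founder proposes): the investor gets 19 if talks fail, so the founder offers 19 and keeps 81.
Round 4 (the investor proposes): the founder can get 81 next round, worth 0.49 × 81 = 39.69 now. The investor offers 39.69 and keeps 100 − 39.69 = 60.31.
Round 3 (the founder proposes): the investor can get 60.31 next round, worth 0.49 × 60.31 = 29.5519 now; the founder offers that and keeps 70.4481.
Round 2 (the investor proposes): the founder can get 70.4481 next round, worth 0.49 × 70.4481 = 34.519569 now. The investor offers 34.519569 and keeps 100 − 34.519569 = 65.480431.
So by rejecting in round 1, the investor gets 65.480431 next round, worth 0.49 × 65.480431 = 32.08541119 now.
Offer 41 ≥ 32.08541119, so the investor accepts.

Accept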